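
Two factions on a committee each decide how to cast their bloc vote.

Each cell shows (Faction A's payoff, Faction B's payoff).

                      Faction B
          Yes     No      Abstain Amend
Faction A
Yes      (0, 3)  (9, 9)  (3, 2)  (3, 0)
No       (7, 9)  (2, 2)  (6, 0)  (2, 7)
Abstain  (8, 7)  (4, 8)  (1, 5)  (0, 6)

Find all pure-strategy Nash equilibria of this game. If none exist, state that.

(Yes, Yes): Faction A can switch to No (0 → 7). Not NE.
(Yes, No): Faction A gets 9, best alternative 4; Faction B gets 9, best alternative 3. No profitable deviation — NE.
(Yes, Abstain): Faction A can switch to No (3 → 6). Not NE.
(Yes, Amend): Faction B can switch to Yes (0 → 3). Not NE.
(No, Yes): Faction A can switch to Abstain (7 → 8). Not NE.
(No, No): Faction A can switch to Yes (2 → 9). Not NE.
(No, Abstain): Faction B can switch to Yes (0 → 9). Not NE.
(No, Amend): Faction A can switch to Yes (2 → 3). Not NE.
(Abstain, Yes): Faction B can switch to No (7 → 8). Not NE.
(Abstain, No): Faction A can switch to Yes (4 → 9). Not NE.
(Abstain, Abstain): Faction A can switch to Yes (1 → 3). Not NE.
(The remaining 1 profile has a profitable deviation by the same check.)

(Yes, No)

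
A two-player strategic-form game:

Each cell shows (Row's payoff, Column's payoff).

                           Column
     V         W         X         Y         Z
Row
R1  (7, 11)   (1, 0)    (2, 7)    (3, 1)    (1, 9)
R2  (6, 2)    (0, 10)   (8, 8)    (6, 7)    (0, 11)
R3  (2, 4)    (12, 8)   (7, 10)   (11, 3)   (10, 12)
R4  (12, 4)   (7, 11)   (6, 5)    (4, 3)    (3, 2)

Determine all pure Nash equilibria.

The unique pure-strategy Nash equilibrium is (R3, Z).

Check each profile: it is a Nash equilibrium iff no player can strictly gain by switching unilaterally.
(R1, V): Row can switch to R4 (7 → 12). Not NE.
(R1, W): Row can switch to R3 (1 → 12). Not NE.
(R1, X): Row can switch to R2 (2 → 8). Not NE.
(R1, Y): Row can switch to R2 (3 → 6). Not NE.
(R1, Z): Row can switch to R3 (1 → 10). Not NE.
(R2, V): Row can switch to R1 (6 → 7). Not NE.
(R3, Z): Row gets 10, best alternative 3; Column gets 12, best alternative 10. No profitable deviation — NE.
(The remaining 13 profiles each have a profitable deviation by the same check.)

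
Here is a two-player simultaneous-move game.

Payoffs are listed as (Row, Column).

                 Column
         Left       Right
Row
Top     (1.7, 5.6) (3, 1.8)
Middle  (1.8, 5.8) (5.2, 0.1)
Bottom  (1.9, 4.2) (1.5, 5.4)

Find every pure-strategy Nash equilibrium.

This game has no pure Nash equilibrium.

(Top, Left): Row can switch to Middle (1.7 → 1.8). Not NE.
(Top, Right): Row can switch to Middle (3 → 5.2). Not NE.
(Middle, Left): Row can switch to Bottom (1.8 → 1.9). Not NE.
(Middle, Right): Column can switch to Left (0.1 → 5.8). Not NE.
(Bottom, Left): Column can switch to Right (4.2 → 5.4). Not NE.
(Bottom, Right): Row can switch to Top (1.5 → 3). Not NE.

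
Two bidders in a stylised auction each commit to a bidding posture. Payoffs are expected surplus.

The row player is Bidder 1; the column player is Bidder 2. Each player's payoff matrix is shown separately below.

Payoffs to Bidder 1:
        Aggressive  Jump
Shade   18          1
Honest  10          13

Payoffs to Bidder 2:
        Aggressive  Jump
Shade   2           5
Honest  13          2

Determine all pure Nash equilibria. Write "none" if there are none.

(Shade, Aggressive): Bidder 2 can switch to Jump (2 → 5). Not NE.
(Shade, Jump): Bidder 1 can switch to Honest (1 → 13). Not NE.
(Honest, Aggressive): Bidder 1 can switch to Shade (10 → 18). Not NE.
(Honest, Jump): Bidder 2 can switch to Aggressive (2 → 13). Not NE.

There is no pure-strategy Nash equilibrium.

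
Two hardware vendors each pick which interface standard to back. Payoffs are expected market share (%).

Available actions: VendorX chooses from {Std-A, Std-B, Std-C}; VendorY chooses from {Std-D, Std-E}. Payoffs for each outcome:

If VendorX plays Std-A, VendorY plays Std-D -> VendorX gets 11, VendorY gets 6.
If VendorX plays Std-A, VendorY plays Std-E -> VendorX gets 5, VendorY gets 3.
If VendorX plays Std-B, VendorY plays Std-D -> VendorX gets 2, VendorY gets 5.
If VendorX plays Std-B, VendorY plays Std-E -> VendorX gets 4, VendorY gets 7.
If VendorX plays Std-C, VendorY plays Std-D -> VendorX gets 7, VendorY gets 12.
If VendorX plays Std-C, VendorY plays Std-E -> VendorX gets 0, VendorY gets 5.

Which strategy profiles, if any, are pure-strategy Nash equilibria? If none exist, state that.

(Std-A, Std-D): VendorX gets 11, best alternative 7; VendorY gets 6, best alternative 3. No profitable deviation — NE.
(Std-A, Std-E): VendorY can switch to Std-D (3 → 6). Not NE.
(Std-B, Std-D): VendorX can switch to Std-A (2 → 11). Not NE.
(Std-B, Std-E): VendorX can switch to Std-A (4 → 5). Not NE.
(Std-C, Std-D): VendorX can switch to Std-A (7 → 11). Not NE.
(Std-C, Std-E): VendorX can switch to Std-A (0 → 5). Not NE.

The unique pure-strategy Nash equilibrium is (Std-A, Std-D).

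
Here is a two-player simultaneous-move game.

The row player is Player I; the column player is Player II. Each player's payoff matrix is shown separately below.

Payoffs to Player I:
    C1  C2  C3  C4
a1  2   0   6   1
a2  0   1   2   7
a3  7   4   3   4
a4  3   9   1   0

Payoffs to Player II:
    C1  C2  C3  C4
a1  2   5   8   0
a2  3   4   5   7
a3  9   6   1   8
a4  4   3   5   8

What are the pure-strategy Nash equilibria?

(a1, C3) and (a2, C4) and (a3, C1)

(a1, C1): Player I can switch to a3 (2 → 7). Not NE.
(a1, C2): Player I can switch to a2 (0 → 1). Not NE.
(a1, C3): Player I gets 6, best alternative 3; Player II gets 8, best alternative 5. No profitable deviation — NE.
(a1, C4): Player I can switch to a2 (1 → 7). Not NE.
(a2, C1): Player I can switch to a1 (0 → 2). Not NE.
(a2, C2): Player I can switch to a3 (1 → 4). Not NE.
(a2, C3): Player I can switch to a1 (2 → 6). Not NE.
(a2, C4): Player I gets 7, best alternative 4; Player II gets 7, best alternative 5. No profitable deviation — NE.
(a3, C1): Player I gets 7, best alternative 3; Player II gets 9, best alternative 8. No profitable deviation — NE.
(The remaining 7 profiles each have a profitable deviation by the same check.)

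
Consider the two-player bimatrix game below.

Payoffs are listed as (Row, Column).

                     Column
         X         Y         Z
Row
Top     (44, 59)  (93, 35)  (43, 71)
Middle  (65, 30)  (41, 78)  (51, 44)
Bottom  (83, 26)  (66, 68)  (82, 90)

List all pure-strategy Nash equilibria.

The unique pure-strategy Nash equilibrium is (Bottom, Z).

Check each profile: it is a Nash equilibrium iff no player can strictly gain by switching unilaterally.
(Top, X): Row can switch to Middle (44 → 65). Not NE.
(Top, Y): Column can switch to X (35 → 59). Not NE.
(Top, Z): Row can switch to Middle (43 → 51). Not NE.
(Middle, X): Row can switch to Bottom (65 → 83). Not NE.
(Middle, Y): Row can switch to Top (41 → 93). Not NE.
(Middle, Z): Row can switch to Bottom (51 → 82). Not NE.
(Bottom, X): Column can switch to Y (26 → 68). Not NE.
(Bottom, Y): Row can switch to Top (66 → 93). Not NE.
(Bottom, Z): Row gets 82, best alternative 51; Column gets 90, best alternative 68. No profitable deviation — NE.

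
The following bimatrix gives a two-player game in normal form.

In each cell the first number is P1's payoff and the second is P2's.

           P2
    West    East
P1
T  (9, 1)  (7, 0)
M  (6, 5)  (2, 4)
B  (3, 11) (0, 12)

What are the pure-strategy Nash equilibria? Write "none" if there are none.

Check each profile: it is a Nash equilibrium iff no player can strictly gain by switching unilaterally.
(T, West): P1 gets 9, best alternative 6; P2 gets 1, best alternative 0. No profitable deviation — NE.
(T, East): P2 can switch to West (0 → 1). Not NE.
(M, West): P1 can switch to T (6 → 9). Not NE.
(M, East): P1 can switch to T (2 → 7). Not NE.
(B, West): P1 can switch to T (3 → 9). Not NE.
(B, East): P1 can switch to T (0 → 7). Not NE.

Pure NE: (T, West)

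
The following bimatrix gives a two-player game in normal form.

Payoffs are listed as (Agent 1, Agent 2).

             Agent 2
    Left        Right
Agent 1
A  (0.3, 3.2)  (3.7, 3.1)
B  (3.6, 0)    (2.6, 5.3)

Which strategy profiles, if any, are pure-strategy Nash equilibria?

Mark each player's best response to every combination of opponents' strategies; a profile where every player is best-responding is a pure Nash equilibrium.
Agent 1 against Left: payoffs 0.3, 3.6 → best response B.
Agent 1 against Right: payoffs 3.7, 2.6 → best response A.
Agent 2 against A: payoffs 3.2, 3.1 → best response Left.
Agent 2 against B: payoffs 0, 5.3 → best response Right.
No profile is a mutual best response for all players.

none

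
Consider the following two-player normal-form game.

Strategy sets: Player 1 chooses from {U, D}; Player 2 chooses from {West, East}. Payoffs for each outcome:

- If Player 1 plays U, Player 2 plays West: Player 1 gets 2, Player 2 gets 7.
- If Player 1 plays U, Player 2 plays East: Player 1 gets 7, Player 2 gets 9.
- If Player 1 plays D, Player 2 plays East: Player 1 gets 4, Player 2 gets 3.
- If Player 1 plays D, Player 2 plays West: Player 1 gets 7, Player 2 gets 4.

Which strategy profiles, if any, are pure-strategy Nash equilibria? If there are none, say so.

Player 1 against West: payoffs 2, 7 → best response D.
Player 1 against East: payoffs 7, 4 → best response U.
Player 2 against U: payoffs 7, 9 → best response East.
Player 2 against D: payoffs 4, 3 → best response West.
Mutual best responses: (U, East); (D, West).

(U, East); (D, West)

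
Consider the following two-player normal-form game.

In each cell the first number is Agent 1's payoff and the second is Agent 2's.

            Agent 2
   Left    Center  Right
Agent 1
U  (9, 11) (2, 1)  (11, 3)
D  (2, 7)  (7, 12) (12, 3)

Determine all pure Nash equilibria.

(U, Left), (D, Center)

Agent 1 against Left: payoffs 9, 2 → best response U.
Agent 1 against Center: payoffs 2, 7 → best response D.
Agent 1 against Right: payoffs 11, 12 → best response D.
Agent 2 against U: payoffs 11, 1, 3 → best response Left.
Agent 2 against D: payoffs 7, 12, 3 → best response Center.
Mutual best responses: (U, Left); (D, Center).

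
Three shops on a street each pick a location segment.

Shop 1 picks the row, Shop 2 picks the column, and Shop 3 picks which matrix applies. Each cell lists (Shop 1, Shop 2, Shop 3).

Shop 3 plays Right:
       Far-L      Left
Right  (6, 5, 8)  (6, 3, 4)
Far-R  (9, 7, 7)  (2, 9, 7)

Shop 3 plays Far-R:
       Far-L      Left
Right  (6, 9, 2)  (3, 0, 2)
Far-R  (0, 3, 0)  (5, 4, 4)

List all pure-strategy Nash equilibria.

Shop 1 against (Far-L, Right): payoffs 6, 9 → best response Far-R.
Shop 1 against (Far-L, Far-R): payoffs 6, 0 → best response Right.
Shop 1 against (Left, Right): payoffs 6, 2 → best response Right.
Shop 1 against (Left, Far-R): payoffs 3, 5 → best response Far-R.
Shop 2 against (Right, Right): payoffs 5, 3 → best response Far-L.
Shop 2 against (Right, Far-R): payoffs 9, 0 → best response Far-L.
Shop 2 against (Far-R, Right): payoffs 7, 9 → best response Left.
Shop 2 against (Far-R, Far-R): payoffs 3, 4 → best response Left.
Shop 3 against (Right, Far-L): payoffs 8, 2 → best response Right.
Shop 3 against (Right, Left): payoffs 4, 2 → best response Right.
Shop 3 against (Far-R, Far-L): payoffs 7, 0 → best response Right.
Shop 3 against (Far-R, Left): payoffs 7, 4 → best response Right.
No profile is a mutual best response for all players.

none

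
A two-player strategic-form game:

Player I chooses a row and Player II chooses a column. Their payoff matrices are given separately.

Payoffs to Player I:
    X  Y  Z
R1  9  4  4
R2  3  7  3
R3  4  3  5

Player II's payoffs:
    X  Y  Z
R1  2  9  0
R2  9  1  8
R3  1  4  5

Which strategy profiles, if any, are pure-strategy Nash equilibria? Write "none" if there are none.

Check each profile: it is a Nash equilibrium iff no player can strictly gain by switching unilaterally.
(R1, X): Player II can switch to Y (2 → 9). Not NE.
(R1, Y): Player I can switch to R2 (4 → 7). Not NE.
(R1, Z): Player I can switch to R3 (4 → 5). Not NE.
(R2, X): Player I can switch to R1 (3 → 9). Not NE.
(R2, Y): Player II can switch to X (1 → 9). Not NE.
(R2, Z): Player I can switch to R1 (3 → 4). Not NE.
(R3, Z): Player I gets 5, best alternative 4; Player II gets 5, best alternative 4. No profitable deviation — NE.
(The remaining 2 profiles each have a profitable deviation by the same check.)

The unique pure-strategy Nash equilibrium is (R3, Z).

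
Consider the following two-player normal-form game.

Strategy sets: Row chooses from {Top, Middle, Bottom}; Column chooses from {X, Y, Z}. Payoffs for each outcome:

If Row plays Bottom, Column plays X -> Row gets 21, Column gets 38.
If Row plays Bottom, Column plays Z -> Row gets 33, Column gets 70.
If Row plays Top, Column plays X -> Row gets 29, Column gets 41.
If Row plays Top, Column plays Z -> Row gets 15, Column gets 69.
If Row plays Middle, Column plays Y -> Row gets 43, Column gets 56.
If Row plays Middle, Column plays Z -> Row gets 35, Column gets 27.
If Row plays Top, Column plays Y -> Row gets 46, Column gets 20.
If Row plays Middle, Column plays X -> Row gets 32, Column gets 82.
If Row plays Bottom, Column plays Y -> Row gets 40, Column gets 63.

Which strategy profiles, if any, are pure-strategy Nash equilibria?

Pure NE: (Middle, X)

(Top, X): Row can switch to Middle (29 → 32). Not NE.
(Top, Y): Column can switch to X (20 → 41). Not NE.
(Top, Z): Row can switch to Middle (15 → 35). Not NE.
(Middle, X): Row gets 32, best alternative 29; Column gets 82, best alternative 56. No profitable deviation — NE.
(Middle, Y): Row can switch to Top (43 → 46). Not NE.
(Middle, Z): Column can switch to X (27 → 82). Not NE.
(Bottom, X): Row can switch to Top (21 → 29). Not NE.
(Bottom, Y): Row can switch to Top (40 → 46). Not NE.
(Bottom, Z): Row can switch to Middle (33 → 35). Not NE.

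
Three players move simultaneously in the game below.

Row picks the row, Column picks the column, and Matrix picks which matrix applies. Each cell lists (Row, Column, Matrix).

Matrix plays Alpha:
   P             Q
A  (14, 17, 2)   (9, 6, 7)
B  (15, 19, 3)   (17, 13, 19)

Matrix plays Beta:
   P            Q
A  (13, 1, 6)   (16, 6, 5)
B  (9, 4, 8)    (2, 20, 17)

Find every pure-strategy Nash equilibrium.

For each strategy profile, look for a profitable unilateral deviation.
(A, P, Alpha): Row can switch to B (14 → 15). Not NE.
(A, P, Beta): Column can switch to Q (1 → 6). Not NE.
(A, Q, Alpha): Row can switch to B (9 → 17). Not NE.
(A, Q, Beta): Matrix can switch to Alpha (5 → 7). Not NE.
(B, P, Alpha): Matrix can switch to Beta (3 → 8). Not NE.
(B, P, Beta): Row can switch to A (9 → 13). Not NE.
(B, Q, Alpha): Column can switch to P (13 → 19). Not NE.
(B, Q, Beta): Row can switch to A (2 → 16). Not NE.

No pure-strategy Nash equilibrium.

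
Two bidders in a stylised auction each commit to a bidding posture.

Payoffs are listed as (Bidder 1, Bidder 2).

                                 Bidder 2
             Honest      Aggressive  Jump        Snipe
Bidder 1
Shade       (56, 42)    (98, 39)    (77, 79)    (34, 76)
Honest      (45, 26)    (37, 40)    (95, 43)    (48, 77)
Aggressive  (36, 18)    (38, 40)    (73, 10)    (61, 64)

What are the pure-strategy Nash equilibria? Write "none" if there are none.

(Aggressive, Snipe)

For each player, find the best response to each opponent profile; mutual best responses are the pure NE.
Bidder 1 against Honest: payoffs 56, 45, 36 → best response Shade.
Bidder 1 against Aggressive: payoffs 98, 37, 38 → best response Shade.
Bidder 1 against Jump: payoffs 77, 95, 73 → best response Honest.
Bidder 1 against Snipe: payoffs 34, 48, 61 → best response Aggressive.
Bidder 2 against Shade: payoffs 42, 39, 79, 76 → best response Jump.
Bidder 2 against Honest: payoffs 26, 40, 43, 77 → best response Snipe.
Bidder 2 against Aggressive: payoffs 18, 40, 10, 64 → best response Snipe.
Mutual best responses: (Aggressive, Snipe).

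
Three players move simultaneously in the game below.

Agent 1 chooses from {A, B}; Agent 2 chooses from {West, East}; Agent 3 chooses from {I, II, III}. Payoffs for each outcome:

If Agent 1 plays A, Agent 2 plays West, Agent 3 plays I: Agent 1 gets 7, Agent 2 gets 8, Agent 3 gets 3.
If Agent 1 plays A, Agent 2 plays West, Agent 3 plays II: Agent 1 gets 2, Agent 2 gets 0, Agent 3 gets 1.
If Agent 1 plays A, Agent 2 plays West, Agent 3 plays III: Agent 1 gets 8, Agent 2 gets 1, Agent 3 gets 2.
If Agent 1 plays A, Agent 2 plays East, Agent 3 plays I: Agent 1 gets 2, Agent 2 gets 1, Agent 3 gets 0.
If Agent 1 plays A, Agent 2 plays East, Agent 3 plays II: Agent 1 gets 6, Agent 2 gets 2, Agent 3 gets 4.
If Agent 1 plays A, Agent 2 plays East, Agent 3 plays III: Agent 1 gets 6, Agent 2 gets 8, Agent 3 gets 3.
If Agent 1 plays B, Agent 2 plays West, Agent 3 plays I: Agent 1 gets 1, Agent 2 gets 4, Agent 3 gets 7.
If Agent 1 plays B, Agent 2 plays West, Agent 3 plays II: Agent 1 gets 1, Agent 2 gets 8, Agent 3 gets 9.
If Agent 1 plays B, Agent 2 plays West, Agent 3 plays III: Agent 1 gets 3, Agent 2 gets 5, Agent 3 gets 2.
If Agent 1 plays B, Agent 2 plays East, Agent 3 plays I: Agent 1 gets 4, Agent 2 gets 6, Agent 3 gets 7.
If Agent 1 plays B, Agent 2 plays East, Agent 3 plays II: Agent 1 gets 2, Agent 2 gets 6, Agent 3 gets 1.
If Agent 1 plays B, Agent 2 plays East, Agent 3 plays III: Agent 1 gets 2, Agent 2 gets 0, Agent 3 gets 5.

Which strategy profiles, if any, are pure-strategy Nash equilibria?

Check each profile: it is a Nash equilibrium iff no player can strictly gain by switching unilaterally.
(A, West, I): Agent 1 gets 7, best alternative 1; Agent 2 gets 8, best alternative 1; Agent 3 gets 3, best alternative 2. No profitable deviation — NE.
(A, West, II): Agent 2 can switch to East (0 → 2). Not NE.
(A, West, III): Agent 2 can switch to East (1 → 8). Not NE.
(A, East, I): Agent 1 can switch to B (2 → 4). Not NE.
(A, East, II): Agent 1 gets 6, best alternative 2; Agent 2 gets 2, best alternative 0; Agent 3 gets 4, best alternative 3. No profitable deviation — NE.
(A, East, III): Agent 3 can switch to II (3 → 4). Not NE.
(B, West, I): Agent 1 can switch to A (1 → 7). Not NE.
(B, West, II): Agent 1 can switch to A (1 → 2). Not NE.
(B, West, III): Agent 1 can switch to A (3 → 8). Not NE.
(B, East, I): Agent 1 gets 4, best alternative 2; Agent 2 gets 6, best alternative 4; Agent 3 gets 7, best alternative 5. No profitable deviation — NE.
(B, East, II): Agent 1 can switch to A (2 → 6). Not NE.
(The remaining 1 profile has a profitable deviation by the same check.)

(A, West, I); (A, East, II); (B, East, I)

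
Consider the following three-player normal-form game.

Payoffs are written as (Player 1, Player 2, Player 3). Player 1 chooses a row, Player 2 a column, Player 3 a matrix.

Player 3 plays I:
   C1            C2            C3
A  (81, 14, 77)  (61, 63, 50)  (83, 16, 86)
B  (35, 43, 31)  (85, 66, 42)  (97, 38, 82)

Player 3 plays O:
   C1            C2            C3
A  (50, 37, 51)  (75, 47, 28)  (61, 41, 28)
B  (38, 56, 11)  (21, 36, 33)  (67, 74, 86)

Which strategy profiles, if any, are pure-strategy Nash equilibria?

For each player, find the best response to each opponent profile; mutual best responses are the pure NE.
Player 1 against (C1, I): payoffs 81, 35 → best response A.
Player 1 against (C1, O): payoffs 50, 38 → best response A.
Player 1 against (C2, I): payoffs 61, 85 → best response B.
Player 1 against (C2, O): payoffs 75, 21 → best response A.
Player 1 against (C3, I): payoffs 83, 97 → best response B.
Player 1 against (C3, O): payoffs 61, 67 → best response B.
Player 2 against (A, I): payoffs 14, 63, 16 → best response C2.
Player 2 against (A, O): payoffs 37, 47, 41 → best response C2.
Player 2 against (B, I): payoffs 43, 66, 38 → best response C2.
Player 2 against (B, O): payoffs 56, 36, 74 → best response C3.
Player 3 against (A, C1): payoffs 77, 51 → best response I.
Player 3 against (A, C2): payoffs 50, 28 → best response I.
Player 3 against (A, C3): payoffs 86, 28 → best response I.
Player 3 against (B, C1): payoffs 31, 11 → best response I.
Player 3 against (B, C2): payoffs 42, 33 → best response I.
Player 3 against (B, C3): payoffs 82, 86 → best response O.
Mutual best responses: (B, C2, I); (B, C3, O).

Pure-strategy Nash equilibria: (B, C2, I) and (B, C3, O)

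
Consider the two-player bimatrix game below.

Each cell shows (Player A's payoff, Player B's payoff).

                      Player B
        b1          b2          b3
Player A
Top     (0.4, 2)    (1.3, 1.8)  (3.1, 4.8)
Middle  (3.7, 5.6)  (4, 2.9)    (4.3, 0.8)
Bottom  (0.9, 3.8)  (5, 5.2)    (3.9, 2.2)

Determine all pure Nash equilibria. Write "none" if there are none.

Pure-strategy Nash equilibria: (Middle, b1); (Bottom, b2)

Player A against b1: payoffs 0.4, 3.7, 0.9 → best response Middle.
Player A against b2: payoffs 1.3, 4, 5 → best response Bottom.
Player A against b3: payoffs 3.1, 4.3, 3.9 → best response Middle.
Player B against Top: payoffs 2, 1.8, 4.8 → best response b3.
Player B against Middle: payoffs 5.6, 2.9, 0.8 → best response b1.
Player B against Bottom: payoffs 3.8, 5.2, 2.2 → best response b2.
Mutual best responses: (Middle, b1); (Bottom, b2).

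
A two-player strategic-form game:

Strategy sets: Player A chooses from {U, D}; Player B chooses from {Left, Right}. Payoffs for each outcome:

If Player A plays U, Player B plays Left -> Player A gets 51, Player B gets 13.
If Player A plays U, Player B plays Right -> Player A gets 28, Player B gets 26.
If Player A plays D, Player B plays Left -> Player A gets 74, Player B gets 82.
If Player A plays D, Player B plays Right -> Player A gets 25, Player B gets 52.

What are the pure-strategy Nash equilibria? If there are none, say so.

(U, Left): Player A can switch to D (51 → 74). Not NE.
(U, Right): Player A gets 28, best alternative 25; Player B gets 26, best alternative 13. No profitable deviation — NE.
(D, Left): Player A gets 74, best alternative 51; Player B gets 82, best alternative 52. No profitable deviation — NE.
(D, Right): Player A can switch to U (25 → 28). Not NE.

The pure Nash equilibria are (U, Right) and (D, Left).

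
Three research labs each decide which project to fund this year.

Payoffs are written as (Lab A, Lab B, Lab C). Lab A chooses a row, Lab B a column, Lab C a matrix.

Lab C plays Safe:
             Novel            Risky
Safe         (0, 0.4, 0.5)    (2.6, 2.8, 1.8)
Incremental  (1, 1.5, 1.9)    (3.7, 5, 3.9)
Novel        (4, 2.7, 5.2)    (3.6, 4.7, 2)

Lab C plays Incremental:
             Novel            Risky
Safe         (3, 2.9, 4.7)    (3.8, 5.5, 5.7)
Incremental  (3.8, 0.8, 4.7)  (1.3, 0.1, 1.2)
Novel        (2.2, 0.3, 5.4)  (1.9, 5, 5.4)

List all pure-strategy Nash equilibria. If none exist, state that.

Lab A against (Novel, Safe): payoffs 0, 1, 4 → best response Novel.
Lab A against (Novel, Incremental): payoffs 3, 3.8, 2.2 → best response Incremental.
Lab A against (Risky, Safe): payoffs 2.6, 3.7, 3.6 → best response Incremental.
Lab A against (Risky, Incremental): payoffs 3.8, 1.3, 1.9 → best response Safe.
Lab B against (Safe, Safe): payoffs 0.4, 2.8 → best response Risky.
Lab B against (Safe, Incremental): payoffs 2.9, 5.5 → best response Risky.
Lab B against (Incremental, Safe): payoffs 1.5, 5 → best response Risky.
Lab B against (Incremental, Incremental): payoffs 0.8, 0.1 → best response Novel.
Lab B against (Novel, Safe): payoffs 2.7, 4.7 → best response Risky.
Lab B against (Novel, Incremental): payoffs 0.3, 5 → best response Risky.
Lab C against (Safe, Novel): payoffs 0.5, 4.7 → best response Incremental.
Lab C against (Safe, Risky): payoffs 1.8, 5.7 → best response Incremental.
Lab C against (Incremental, Novel): payoffs 1.9, 4.7 → best response Incremental.
Lab C against (Incremental, Risky): payoffs 3.9, 1.2 → best response Safe.
Lab C against (Novel, Novel): payoffs 5.2, 5.4 → best response Incremental.
Lab C against (Novel, Risky): payoffs 2, 5.4 → best response Incremental.
Mutual best responses: (Safe, Risky, Incremental); (Incremental, Novel, Incremental); (Incremental, Risky, Safe).

(Safe, Risky, Incremental), (Incremental, Novel, Incremental), (Incremental, Risky, Safe)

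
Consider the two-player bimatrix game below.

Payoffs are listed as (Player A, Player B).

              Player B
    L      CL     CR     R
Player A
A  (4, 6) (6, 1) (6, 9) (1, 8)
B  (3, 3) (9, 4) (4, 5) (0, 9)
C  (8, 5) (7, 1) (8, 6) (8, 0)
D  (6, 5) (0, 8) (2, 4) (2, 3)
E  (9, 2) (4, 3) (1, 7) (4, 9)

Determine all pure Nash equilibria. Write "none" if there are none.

For each player, find the best response to each opponent profile; mutual best responses are the pure NE.
Player A against L: payoffs 4, 3, 8, 6, 9 → best response E.
Player A against CL: payoffs 6, 9, 7, 0, 4 → best response B.
Player A against CR: payoffs 6, 4, 8, 2, 1 → best response C.
Player A against R: payoffs 1, 0, 8, 2, 4 → best response C.
Player B against A: payoffs 6, 1, 9, 8 → best response CR.
Player B against B: payoffs 3, 4, 5, 9 → best response R.
Player B against C: payoffs 5, 1, 6, 0 → best response CR.
Player B against D: payoffs 5, 8, 4, 3 → best response CL.
Player B against E: payoffs 2, 3, 7, 9 → best response R.
Mutual best responses: (C, CR).

(C, CR)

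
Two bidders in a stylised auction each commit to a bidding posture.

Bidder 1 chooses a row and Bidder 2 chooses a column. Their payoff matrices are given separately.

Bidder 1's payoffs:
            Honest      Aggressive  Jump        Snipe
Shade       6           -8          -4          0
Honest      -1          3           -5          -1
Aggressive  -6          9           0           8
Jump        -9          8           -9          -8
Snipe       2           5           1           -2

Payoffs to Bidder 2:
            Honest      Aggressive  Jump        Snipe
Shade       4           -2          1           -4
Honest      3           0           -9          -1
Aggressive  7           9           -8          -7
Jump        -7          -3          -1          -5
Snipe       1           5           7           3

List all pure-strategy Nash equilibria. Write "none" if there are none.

Check each profile: it is a Nash equilibrium iff no player can strictly gain by switching unilaterally.
(Shade, Honest): Bidder 1 gets 6, best alternative 2; Bidder 2 gets 4, best alternative 1. No profitable deviation — NE.
(Shade, Aggressive): Bidder 1 can switch to Honest (-8 → 3). Not NE.
(Shade, Jump): Bidder 1 can switch to Aggressive (-4 → 0). Not NE.
(Shade, Snipe): Bidder 1 can switch to Aggressive (0 → 8). Not NE.
(Honest, Honest): Bidder 1 can switch to Shade (-1 → 6). Not NE.
(Honest, Aggressive): Bidder 1 can switch to Aggressive (3 → 9). Not NE.
(Honest, Jump): Bidder 1 can switch to Shade (-5 → -4). Not NE.
(Honest, Snipe): Bidder 1 can switch to Shade (-1 → 0). Not NE.
(Aggressive, Honest): Bidder 1 can switch to Shade (-6 → 6). Not NE.
(Aggressive, Aggressive): Bidder 1 gets 9, best alternative 8; Bidder 2 gets 9, best alternative 7. No profitable deviation — NE.
(Aggressive, Jump): Bidder 1 can switch to Snipe (0 → 1). Not NE.
(Aggressive, Snipe): Bidder 2 can switch to Honest (-7 → 7). Not NE.
(Jump, Honest): Bidder 1 can switch to Shade (-9 → 6). Not NE.
(Jump, Aggressive): Bidder 1 can switch to Aggressive (8 → 9). Not NE.
(Snipe, Jump): Bidder 1 gets 1, best alternative 0; Bidder 2 gets 7, best alternative 5. No profitable deviation — NE.
(The remaining 5 profiles each have a profitable deviation by the same check.)

(Shade, Honest) and (Aggressive, Aggressive) and (Snipe, Jump)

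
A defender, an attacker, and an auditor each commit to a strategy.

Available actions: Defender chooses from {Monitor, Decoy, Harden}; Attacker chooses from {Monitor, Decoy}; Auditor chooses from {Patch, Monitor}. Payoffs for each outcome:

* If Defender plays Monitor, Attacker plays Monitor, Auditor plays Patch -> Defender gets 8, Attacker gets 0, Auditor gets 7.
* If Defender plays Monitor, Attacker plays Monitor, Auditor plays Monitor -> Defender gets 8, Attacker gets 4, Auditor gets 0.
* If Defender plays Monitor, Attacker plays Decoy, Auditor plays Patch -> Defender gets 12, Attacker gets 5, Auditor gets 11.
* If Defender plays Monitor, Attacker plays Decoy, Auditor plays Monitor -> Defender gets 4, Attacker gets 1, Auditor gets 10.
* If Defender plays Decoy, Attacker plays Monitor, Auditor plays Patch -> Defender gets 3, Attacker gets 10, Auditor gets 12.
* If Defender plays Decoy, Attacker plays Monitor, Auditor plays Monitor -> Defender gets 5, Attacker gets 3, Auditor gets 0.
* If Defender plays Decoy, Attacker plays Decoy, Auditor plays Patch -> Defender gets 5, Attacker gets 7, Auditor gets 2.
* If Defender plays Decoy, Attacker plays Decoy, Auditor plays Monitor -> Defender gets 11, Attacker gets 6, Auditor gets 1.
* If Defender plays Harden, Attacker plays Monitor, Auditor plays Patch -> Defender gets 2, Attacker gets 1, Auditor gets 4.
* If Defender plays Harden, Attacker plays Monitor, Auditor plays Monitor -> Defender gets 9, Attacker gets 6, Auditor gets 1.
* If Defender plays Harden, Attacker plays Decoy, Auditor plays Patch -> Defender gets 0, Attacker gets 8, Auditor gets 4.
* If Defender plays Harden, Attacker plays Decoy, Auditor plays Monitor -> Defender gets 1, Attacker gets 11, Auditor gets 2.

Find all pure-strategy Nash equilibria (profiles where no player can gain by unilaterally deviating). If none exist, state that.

(Monitor, Decoy, Patch)

Defender against (Monitor, Patch): payoffs 8, 3, 2 → best response Monitor.
Defender against (Monitor, Monitor): payoffs 8, 5, 9 → best response Harden.
Defender against (Decoy, Patch): payoffs 12, 5, 0 → best response Monitor.
Defender against (Decoy, Monitor): payoffs 4, 11, 1 → best response Decoy.
Attacker against (Monitor, Patch): payoffs 0, 5 → best response Decoy.
Attacker against (Monitor, Monitor): payoffs 4, 1 → best response Monitor.
Attacker against (Decoy, Patch): payoffs 10, 7 → best response Monitor.
Attacker against (Decoy, Monitor): payoffs 3, 6 → best response Decoy.
Attacker against (Harden, Patch): payoffs 1, 8 → best response Decoy.
Attacker against (Harden, Monitor): payoffs 6, 11 → best response Decoy.
Auditor against (Monitor, Monitor): payoffs 7, 0 → best response Patch.
Auditor against (Monitor, Decoy): payoffs 11, 10 → best response Patch.
Auditor against (Decoy, Monitor): payoffs 12, 0 → best response Patch.
Auditor against (Decoy, Decoy): payoffs 2, 1 → best response Patch.
Auditor against (Harden, Monitor): payoffs 4, 1 → best response Patch.
Auditor against (Harden, Decoy): payoffs 4, 2 → best response Patch.
Mutual best responses: (Monitor, Decoy, Patch).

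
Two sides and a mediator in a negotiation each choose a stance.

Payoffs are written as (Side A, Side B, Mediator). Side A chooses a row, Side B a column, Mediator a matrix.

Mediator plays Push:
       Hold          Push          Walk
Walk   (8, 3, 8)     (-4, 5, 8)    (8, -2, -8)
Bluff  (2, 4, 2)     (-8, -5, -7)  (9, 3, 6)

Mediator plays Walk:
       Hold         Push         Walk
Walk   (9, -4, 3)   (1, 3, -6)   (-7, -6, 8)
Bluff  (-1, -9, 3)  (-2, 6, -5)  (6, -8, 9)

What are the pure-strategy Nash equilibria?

Side A against (Hold, Push): payoffs 8, 2 → best response Walk.
Side A against (Hold, Walk): payoffs 9, -1 → best response Walk.
Side A against (Push, Push): payoffs -4, -8 → best response Walk.
Side A against (Push, Walk): payoffs 1, -2 → best response Walk.
Side A against (Walk, Push): payoffs 8, 9 → best response Bluff.
Side A against (Walk, Walk): payoffs -7, 6 → best response Bluff.
Side B against (Walk, Push): payoffs 3, 5, -2 → best response Push.
Side B against (Walk, Walk): payoffs -4, 3, -6 → best response Push.
Side B against (Bluff, Push): payoffs 4, -5, 3 → best response Hold.
Side B against (Bluff, Walk): payoffs -9, 6, -8 → best response Push.
Mediator against (Walk, Hold): payoffs 8, 3 → best response Push.
Mediator against (Walk, Push): payoffs 8, -6 → best response Push.
Mediator against (Walk, Walk): payoffs -8, 8 → best response Walk.
Mediator against (Bluff, Hold): payoffs 2, 3 → best response Walk.
Mediator against (Bluff, Push): payoffs -7, -5 → best response Walk.
Mediator against (Bluff, Walk): payoffs 6, 9 → best response Walk.
Mutual best responses: (Walk, Push, Push).

Pure NE: (Walk, Push, Push)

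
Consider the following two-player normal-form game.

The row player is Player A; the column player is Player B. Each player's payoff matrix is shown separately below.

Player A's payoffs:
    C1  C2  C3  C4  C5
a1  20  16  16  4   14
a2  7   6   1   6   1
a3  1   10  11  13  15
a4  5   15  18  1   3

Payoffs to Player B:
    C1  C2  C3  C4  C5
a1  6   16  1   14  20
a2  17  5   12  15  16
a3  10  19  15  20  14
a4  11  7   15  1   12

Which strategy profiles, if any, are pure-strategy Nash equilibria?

(a3, C4); (a4, C3)

Check each profile: it is a Nash equilibrium iff no player can strictly gain by switching unilaterally.
(a1, C1): Player B can switch to C2 (6 → 16). Not NE.
(a1, C2): Player B can switch to C5 (16 → 20). Not NE.
(a1, C3): Player A can switch to a4 (16 → 18). Not NE.
(a1, C4): Player A can switch to a2 (4 → 6). Not NE.
(a1, C5): Player A can switch to a3 (14 → 15). Not NE.
(a2, C1): Player A can switch to a1 (7 → 20). Not NE.
(a3, C4): Player A gets 13, best alternative 6; Player B gets 20, best alternative 19. No profitable deviation — NE.
(a4, C3): Player A gets 18, best alternative 16; Player B gets 15, best alternative 12. No profitable deviation — NE.
(The remaining 12 profiles each have a profitable deviation by the same check.)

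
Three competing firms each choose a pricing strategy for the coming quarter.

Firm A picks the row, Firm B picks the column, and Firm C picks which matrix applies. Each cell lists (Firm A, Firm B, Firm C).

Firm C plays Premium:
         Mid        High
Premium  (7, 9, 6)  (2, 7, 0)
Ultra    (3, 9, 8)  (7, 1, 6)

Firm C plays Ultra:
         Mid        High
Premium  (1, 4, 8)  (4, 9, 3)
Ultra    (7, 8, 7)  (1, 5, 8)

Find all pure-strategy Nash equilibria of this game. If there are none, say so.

Pure NE: (Premium, High, Ultra)

Mark each player's best response to every combination of opponents' strategies; a profile where every player is best-responding is a pure Nash equilibrium.
Firm A against (Mid, Premium): payoffs 7, 3 → best response Premium.
Firm A against (Mid, Ultra): payoffs 1, 7 → best response Ultra.
Firm A against (High, Premium): payoffs 2, 7 → best response Ultra.
Firm A against (High, Ultra): payoffs 4, 1 → best response Premium.
Firm B against (Premium, Premium): payoffs 9, 7 → best response Mid.
Firm B against (Premium, Ultra): payoffs 4, 9 → best response High.
Firm B against (Ultra, Premium): payoffs 9, 1 → best response Mid.
Firm B against (Ultra, Ultra): payoffs 8, 5 → best response Mid.
Firm C against (Premium, Mid): payoffs 6, 8 → best response Ultra.
Firm C against (Premium, High): payoffs 0, 3 → best response Ultra.
Firm C against (Ultra, Mid): payoffs 8, 7 → best response Premium.
Firm C against (Ultra, High): payoffs 6, 8 → best response Ultra.
Mutual best responses: (Premium, High, Ultra).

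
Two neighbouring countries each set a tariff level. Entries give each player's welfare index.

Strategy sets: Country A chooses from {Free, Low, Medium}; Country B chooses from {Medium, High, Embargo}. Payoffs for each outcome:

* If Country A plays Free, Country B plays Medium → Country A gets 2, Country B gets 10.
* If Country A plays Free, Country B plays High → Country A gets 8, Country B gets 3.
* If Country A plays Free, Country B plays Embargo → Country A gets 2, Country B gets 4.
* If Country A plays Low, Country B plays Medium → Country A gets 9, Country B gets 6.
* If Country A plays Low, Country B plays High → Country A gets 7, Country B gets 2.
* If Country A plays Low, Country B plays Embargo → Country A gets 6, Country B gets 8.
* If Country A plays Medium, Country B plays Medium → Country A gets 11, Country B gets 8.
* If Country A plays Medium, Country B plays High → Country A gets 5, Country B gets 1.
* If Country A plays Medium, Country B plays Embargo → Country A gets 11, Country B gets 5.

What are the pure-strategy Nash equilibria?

Check each profile: it is a Nash equilibrium iff no player can strictly gain by switching unilaterally.
(Free, Medium): Country A can switch to Low (2 → 9). Not NE.
(Free, High): Country B can switch to Medium (3 → 10). Not NE.
(Free, Embargo): Country A can switch to Low (2 → 6). Not NE.
(Low, Medium): Country A can switch to Medium (9 → 11). Not NE.
(Low, High): Country A can switch to Free (7 → 8). Not NE.
(Low, Embargo): Country A can switch to Medium (6 → 11). Not NE.
(Medium, Medium): Country A gets 11, best alternative 9; Country B gets 8, best alternative 5. No profitable deviation — NE.
(The remaining 2 profiles each have a profitable deviation by the same check.)

(Medium, Medium)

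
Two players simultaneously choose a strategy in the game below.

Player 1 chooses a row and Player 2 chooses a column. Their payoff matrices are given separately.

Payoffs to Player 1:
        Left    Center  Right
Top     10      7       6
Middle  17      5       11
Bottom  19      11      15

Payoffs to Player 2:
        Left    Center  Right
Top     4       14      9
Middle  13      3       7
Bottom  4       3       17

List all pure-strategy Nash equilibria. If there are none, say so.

Player 1 against Left: payoffs 10, 17, 19 → best response Bottom.
Player 1 against Center: payoffs 7, 5, 11 → best response Bottom.
Player 1 against Right: payoffs 6, 11, 15 → best response Bottom.
Player 2 against Top: payoffs 4, 14, 9 → best response Center.
Player 2 against Middle: payoffs 13, 3, 7 → best response Left.
Player 2 against Bottom: payoffs 4, 3, 17 → best response Right.
Mutual best responses: (Bottom, Right).

Pure NE: (Bottom, Right)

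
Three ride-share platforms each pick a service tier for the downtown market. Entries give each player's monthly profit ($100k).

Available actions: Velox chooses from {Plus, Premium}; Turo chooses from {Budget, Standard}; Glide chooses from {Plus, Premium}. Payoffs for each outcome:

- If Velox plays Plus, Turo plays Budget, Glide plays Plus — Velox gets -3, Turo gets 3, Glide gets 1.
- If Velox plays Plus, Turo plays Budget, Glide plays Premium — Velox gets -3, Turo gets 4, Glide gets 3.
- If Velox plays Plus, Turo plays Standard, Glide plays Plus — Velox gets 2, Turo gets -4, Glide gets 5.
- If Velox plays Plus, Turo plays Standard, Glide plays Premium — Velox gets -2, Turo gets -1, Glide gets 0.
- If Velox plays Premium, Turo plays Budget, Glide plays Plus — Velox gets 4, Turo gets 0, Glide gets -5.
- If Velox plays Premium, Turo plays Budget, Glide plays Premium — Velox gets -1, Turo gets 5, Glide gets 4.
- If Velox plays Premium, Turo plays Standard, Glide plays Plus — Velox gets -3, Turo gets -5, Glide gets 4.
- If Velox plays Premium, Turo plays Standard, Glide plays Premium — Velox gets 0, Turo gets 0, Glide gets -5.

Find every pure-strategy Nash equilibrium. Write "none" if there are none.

The unique pure-strategy Nash equilibrium is (Premium, Budget, Premium).

Velox against (Budget, Plus): payoffs -3, 4 → best response Premium.
Velox against (Budget, Premium): payoffs -3, -1 → best response Premium.
Velox against (Standard, Plus): payoffs 2, -3 → best response Plus.
Velox against (Standard, Premium): payoffs -2, 0 → best response Premium.
Turo against (Plus, Plus): payoffs 3, -4 → best response Budget.
Turo against (Plus, Premium): payoffs 4, -1 → best response Budget.
Turo against (Premium, Plus): payoffs 0, -5 → best response Budget.
Turo against (Premium, Premium): payoffs 5, 0 → best response Budget.
Glide against (Plus, Budget): payoffs 1, 3 → best response Premium.
Glide against (Plus, Standard): payoffs 5, 0 → best response Plus.
Glide against (Premium, Budget): payoffs -5, 4 → best response Premium.
Glide against (Premium, Standard): payoffs 4, -5 → best response Plus.
Mutual best responses: (Premium, Budget, Premium).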